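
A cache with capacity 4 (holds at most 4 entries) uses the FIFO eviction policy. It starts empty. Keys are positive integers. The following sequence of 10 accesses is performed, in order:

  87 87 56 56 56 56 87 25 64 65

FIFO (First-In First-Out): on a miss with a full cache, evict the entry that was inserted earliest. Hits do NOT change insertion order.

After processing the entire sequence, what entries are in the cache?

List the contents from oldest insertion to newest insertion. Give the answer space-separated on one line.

Answer: 56 25 64 65

Derivation:
FIFO simulation (capacity=4):
  1. access 87: MISS. Cache (old->new): [87]
  2. access 87: HIT. Cache (old->new): [87]
  3. access 56: MISS. Cache (old->new): [87 56]
  4. access 56: HIT. Cache (old->new): [87 56]
  5. access 56: HIT. Cache (old->new): [87 56]
  6. access 56: HIT. Cache (old->new): [87 56]
  7. access 87: HIT. Cache (old->new): [87 56]
  8. access 25: MISS. Cache (old->new): [87 56 25]
  9. access 64: MISS. Cache (old->new): [87 56 25 64]
  10. access 65: MISS, evict 87. Cache (old->new): [56 25 64 65]
Total: 5 hits, 5 misses, 1 evictions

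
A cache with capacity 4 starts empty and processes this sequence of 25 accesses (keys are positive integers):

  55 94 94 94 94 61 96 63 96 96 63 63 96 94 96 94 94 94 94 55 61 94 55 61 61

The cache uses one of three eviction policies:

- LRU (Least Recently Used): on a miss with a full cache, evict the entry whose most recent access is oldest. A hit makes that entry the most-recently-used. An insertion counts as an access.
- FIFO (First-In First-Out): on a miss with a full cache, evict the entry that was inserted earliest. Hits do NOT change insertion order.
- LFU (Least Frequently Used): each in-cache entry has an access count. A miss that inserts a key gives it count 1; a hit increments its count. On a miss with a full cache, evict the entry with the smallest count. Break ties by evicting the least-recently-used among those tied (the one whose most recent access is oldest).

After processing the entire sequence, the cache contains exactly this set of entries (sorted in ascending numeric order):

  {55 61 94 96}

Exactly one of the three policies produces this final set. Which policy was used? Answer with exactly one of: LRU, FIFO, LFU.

Simulating under each policy and comparing final sets:
  LRU: final set = {55 61 94 96} -> MATCHES target
  FIFO: final set = {55 61 63 94} -> differs
  LFU: final set = {61 63 94 96} -> differs
Only LRU produces the target set.

Answer: LRU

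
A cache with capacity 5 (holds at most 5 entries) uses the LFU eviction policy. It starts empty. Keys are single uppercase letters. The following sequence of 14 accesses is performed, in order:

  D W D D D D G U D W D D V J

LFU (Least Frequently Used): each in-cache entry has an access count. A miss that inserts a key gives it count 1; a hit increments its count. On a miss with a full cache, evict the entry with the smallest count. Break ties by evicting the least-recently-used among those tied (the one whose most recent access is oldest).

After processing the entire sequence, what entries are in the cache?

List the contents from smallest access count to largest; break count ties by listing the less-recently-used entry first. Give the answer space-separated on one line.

LFU simulation (capacity=5):
  1. access D: MISS. Cache: [D(c=1)]
  2. access W: MISS. Cache: [D(c=1) W(c=1)]
  3. access D: HIT, count now 2. Cache: [W(c=1) D(c=2)]
  4. access D: HIT, count now 3. Cache: [W(c=1) D(c=3)]
  5. access D: HIT, count now 4. Cache: [W(c=1) D(c=4)]
  6. access D: HIT, count now 5. Cache: [W(c=1) D(c=5)]
  7. access G: MISS. Cache: [W(c=1) G(c=1) D(c=5)]
  8. access U: MISS. Cache: [W(c=1) G(c=1) U(c=1) D(c=5)]
  9. access D: HIT, count now 6. Cache: [W(c=1) G(c=1) U(c=1) D(c=6)]
  10. access W: HIT, count now 2. Cache: [G(c=1) U(c=1) W(c=2) D(c=6)]
  11. access D: HIT, count now 7. Cache: [G(c=1) U(c=1) W(c=2) D(c=7)]
  12. access D: HIT, count now 8. Cache: [G(c=1) U(c=1) W(c=2) D(c=8)]
  13. access V: MISS. Cache: [G(c=1) U(c=1) V(c=1) W(c=2) D(c=8)]
  14. access J: MISS, evict G(c=1). Cache: [U(c=1) V(c=1) J(c=1) W(c=2) D(c=8)]
Total: 8 hits, 6 misses, 1 evictions

Answer: U V J W D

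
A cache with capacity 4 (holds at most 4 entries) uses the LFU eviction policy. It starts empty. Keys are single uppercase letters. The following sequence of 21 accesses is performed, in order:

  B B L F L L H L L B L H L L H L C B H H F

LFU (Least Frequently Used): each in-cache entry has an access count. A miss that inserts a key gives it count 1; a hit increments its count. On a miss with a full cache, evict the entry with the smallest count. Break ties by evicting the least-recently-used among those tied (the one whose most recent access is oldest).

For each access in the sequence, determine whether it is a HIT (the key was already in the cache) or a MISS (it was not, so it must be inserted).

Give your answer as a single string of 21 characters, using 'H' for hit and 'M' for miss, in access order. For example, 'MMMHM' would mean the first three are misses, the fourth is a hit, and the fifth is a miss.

LFU simulation (capacity=4):
  1. access B: MISS. Cache: [B(c=1)]
  2. access B: HIT, count now 2. Cache: [B(c=2)]
  3. access L: MISS. Cache: [L(c=1) B(c=2)]
  4. access F: MISS. Cache: [L(c=1) F(c=1) B(c=2)]
  5. access L: HIT, count now 2. Cache: [F(c=1) B(c=2) L(c=2)]
  6. access L: HIT, count now 3. Cache: [F(c=1) B(c=2) L(c=3)]
  7. access H: MISS. Cache: [F(c=1) H(c=1) B(c=2) L(c=3)]
  8. access L: HIT, count now 4. Cache: [F(c=1) H(c=1) B(c=2) L(c=4)]
  9. access L: HIT, count now 5. Cache: [F(c=1) H(c=1) B(c=2) L(c=5)]
  10. access B: HIT, count now 3. Cache: [F(c=1) H(c=1) B(c=3) L(c=5)]
  11. access L: HIT, count now 6. Cache: [F(c=1) H(c=1) B(c=3) L(c=6)]
  12. access H: HIT, count now 2. Cache: [F(c=1) H(c=2) B(c=3) L(c=6)]
  13. access L: HIT, count now 7. Cache: [F(c=1) H(c=2) B(c=3) L(c=7)]
  14. access L: HIT, count now 8. Cache: [F(c=1) H(c=2) B(c=3) L(c=8)]
  15. access H: HIT, count now 3. Cache: [F(c=1) B(c=3) H(c=3) L(c=8)]
  16. access L: HIT, count now 9. Cache: [F(c=1) B(c=3) H(c=3) L(c=9)]
  17. access C: MISS, evict F(c=1). Cache: [C(c=1) B(c=3) H(c=3) L(c=9)]
  18. access B: HIT, count now 4. Cache: [C(c=1) H(c=3) B(c=4) L(c=9)]
  19. access H: HIT, count now 4. Cache: [C(c=1) B(c=4) H(c=4) L(c=9)]
  20. access H: HIT, count now 5. Cache: [C(c=1) B(c=4) H(c=5) L(c=9)]
  21. access F: MISS, evict C(c=1). Cache: [F(c=1) B(c=4) H(c=5) L(c=9)]
Total: 15 hits, 6 misses, 2 evictions

Answer: MHMMHHMHHHHHHHHHMHHHM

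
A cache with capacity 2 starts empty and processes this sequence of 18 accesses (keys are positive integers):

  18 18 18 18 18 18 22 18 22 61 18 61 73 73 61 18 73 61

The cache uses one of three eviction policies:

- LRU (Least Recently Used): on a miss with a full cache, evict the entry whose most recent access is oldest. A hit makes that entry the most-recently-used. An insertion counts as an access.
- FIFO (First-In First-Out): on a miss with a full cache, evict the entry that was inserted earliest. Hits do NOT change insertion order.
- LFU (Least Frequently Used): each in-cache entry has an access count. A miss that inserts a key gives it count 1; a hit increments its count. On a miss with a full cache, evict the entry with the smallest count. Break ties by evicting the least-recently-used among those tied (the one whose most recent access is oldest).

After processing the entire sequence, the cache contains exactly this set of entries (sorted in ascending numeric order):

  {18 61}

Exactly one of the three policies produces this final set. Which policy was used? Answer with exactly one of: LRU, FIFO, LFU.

Answer: LFU

Derivation:
Simulating under each policy and comparing final sets:
  LRU: final set = {61 73} -> differs
  FIFO: final set = {61 73} -> differs
  LFU: final set = {18 61} -> MATCHES target
Only LFU produces the target set.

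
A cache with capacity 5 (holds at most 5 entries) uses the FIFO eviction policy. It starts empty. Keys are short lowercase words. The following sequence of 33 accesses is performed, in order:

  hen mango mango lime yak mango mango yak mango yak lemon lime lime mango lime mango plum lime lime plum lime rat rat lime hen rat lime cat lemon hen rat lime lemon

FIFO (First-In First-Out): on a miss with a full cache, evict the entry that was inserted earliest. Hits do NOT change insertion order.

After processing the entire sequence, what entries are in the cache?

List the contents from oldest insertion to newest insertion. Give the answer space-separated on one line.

Answer: rat hen lime cat lemon

Derivation:
FIFO simulation (capacity=5):
  1. access hen: MISS. Cache (old->new): [hen]
  2. access mango: MISS. Cache (old->new): [hen mango]
  3. access mango: HIT. Cache (old->new): [hen mango]
  4. access lime: MISS. Cache (old->new): [hen mango lime]
  5. access yak: MISS. Cache (old->new): [hen mango lime yak]
  6. access mango: HIT. Cache (old->new): [hen mango lime yak]
  7. access mango: HIT. Cache (old->new): [hen mango lime yak]
  8. access yak: HIT. Cache (old->new): [hen mango lime yak]
  9. access mango: HIT. Cache (old->new): [hen mango lime yak]
  10. access yak: HIT. Cache (old->new): [hen mango lime yak]
  11. access lemon: MISS. Cache (old->new): [hen mango lime yak lemon]
  12. access lime: HIT. Cache (old->new): [hen mango lime yak lemon]
  13. access lime: HIT. Cache (old->new): [hen mango lime yak lemon]
  14. access mango: HIT. Cache (old->new): [hen mango lime yak lemon]
  15. access lime: HIT. Cache (old->new): [hen mango lime yak lemon]
  16. access mango: HIT. Cache (old->new): [hen mango lime yak lemon]
  17. access plum: MISS, evict hen. Cache (old->new): [mango lime yak lemon plum]
  18. access lime: HIT. Cache (old->new): [mango lime yak lemon plum]
  19. access lime: HIT. Cache (old->new): [mango lime yak lemon plum]
  20. access plum: HIT. Cache (old->new): [mango lime yak lemon plum]
  21. access lime: HIT. Cache (old->new): [mango lime yak lemon plum]
  22. access rat: MISS, evict mango. Cache (old->new): [lime yak lemon plum rat]
  23. access rat: HIT. Cache (old->new): [lime yak lemon plum rat]
  24. access lime: HIT. Cache (old->new): [lime yak lemon plum rat]
  25. access hen: MISS, evict lime. Cache (old->new): [yak lemon plum rat hen]
  26. access rat: HIT. Cache (old->new): [yak lemon plum rat hen]
  27. access lime: MISS, evict yak. Cache (old->new): [lemon plum rat hen lime]
  28. access cat: MISS, evict lemon. Cache (old->new): [plum rat hen lime cat]
  29. access lemon: MISS, evict plum. Cache (old->new): [rat hen lime cat lemon]
  30. access hen: HIT. Cache (old->new): [rat hen lime cat lemon]
  31. access rat: HIT. Cache (old->new): [rat hen lime cat lemon]
  32. access lime: HIT. Cache (old->new): [rat hen lime cat lemon]
  33. access lemon: HIT. Cache (old->new): [rat hen lime cat lemon]
Total: 22 hits, 11 misses, 6 evictions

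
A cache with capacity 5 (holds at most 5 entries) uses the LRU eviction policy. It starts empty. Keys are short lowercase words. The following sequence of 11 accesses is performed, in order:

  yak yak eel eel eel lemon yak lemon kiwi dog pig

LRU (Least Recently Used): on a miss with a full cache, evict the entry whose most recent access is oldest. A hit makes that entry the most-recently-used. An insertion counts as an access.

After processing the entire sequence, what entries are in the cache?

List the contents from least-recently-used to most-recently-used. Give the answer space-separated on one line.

Answer: yak lemon kiwi dog pig

Derivation:
LRU simulation (capacity=5):
  1. access yak: MISS. Cache (LRU->MRU): [yak]
  2. access yak: HIT. Cache (LRU->MRU): [yak]
  3. access eel: MISS. Cache (LRU->MRU): [yak eel]
  4. access eel: HIT. Cache (LRU->MRU): [yak eel]
  5. access eel: HIT. Cache (LRU->MRU): [yak eel]
  6. access lemon: MISS. Cache (LRU->MRU): [yak eel lemon]
  7. access yak: HIT. Cache (LRU->MRU): [eel lemon yak]
  8. access lemon: HIT. Cache (LRU->MRU): [eel yak lemon]
  9. access kiwi: MISS. Cache (LRU->MRU): [eel yak lemon kiwi]
  10. access dog: MISS. Cache (LRU->MRU): [eel yak lemon kiwi dog]
  11. access pig: MISS, evict eel. Cache (LRU->MRU): [yak lemon kiwi dog pig]
Total: 5 hits, 6 misses, 1 evictions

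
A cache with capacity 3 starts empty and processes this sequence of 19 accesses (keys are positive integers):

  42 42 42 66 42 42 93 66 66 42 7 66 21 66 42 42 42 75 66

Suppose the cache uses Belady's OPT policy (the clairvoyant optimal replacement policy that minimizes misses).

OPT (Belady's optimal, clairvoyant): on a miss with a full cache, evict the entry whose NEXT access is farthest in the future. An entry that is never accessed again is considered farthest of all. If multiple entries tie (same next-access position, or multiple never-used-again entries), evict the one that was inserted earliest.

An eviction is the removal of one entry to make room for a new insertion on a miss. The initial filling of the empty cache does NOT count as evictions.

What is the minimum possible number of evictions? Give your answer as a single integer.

OPT (Belady) simulation (capacity=3):
  1. access 42: MISS. Cache: [42]
  2. access 42: HIT. Next use of 42: step 3. Cache: [42]
  3. access 42: HIT. Next use of 42: step 5. Cache: [42]
  4. access 66: MISS. Cache: [42 66]
  5. access 42: HIT. Next use of 42: step 6. Cache: [42 66]
  6. access 42: HIT. Next use of 42: step 10. Cache: [42 66]
  7. access 93: MISS. Cache: [42 66 93]
  8. access 66: HIT. Next use of 66: step 9. Cache: [42 66 93]
  9. access 66: HIT. Next use of 66: step 12. Cache: [42 66 93]
  10. access 42: HIT. Next use of 42: step 15. Cache: [42 66 93]
  11. access 7: MISS, evict 93 (next use: never). Cache: [42 66 7]
  12. access 66: HIT. Next use of 66: step 14. Cache: [42 66 7]
  13. access 21: MISS, evict 7 (next use: never). Cache: [42 66 21]
  14. access 66: HIT. Next use of 66: step 19. Cache: [42 66 21]
  15. access 42: HIT. Next use of 42: step 16. Cache: [42 66 21]
  16. access 42: HIT. Next use of 42: step 17. Cache: [42 66 21]
  17. access 42: HIT. Next use of 42: never. Cache: [42 66 21]
  18. access 75: MISS, evict 42 (next use: never). Cache: [66 21 75]
  19. access 66: HIT. Next use of 66: never. Cache: [66 21 75]
Total: 13 hits, 6 misses, 3 evictions

Answer: 3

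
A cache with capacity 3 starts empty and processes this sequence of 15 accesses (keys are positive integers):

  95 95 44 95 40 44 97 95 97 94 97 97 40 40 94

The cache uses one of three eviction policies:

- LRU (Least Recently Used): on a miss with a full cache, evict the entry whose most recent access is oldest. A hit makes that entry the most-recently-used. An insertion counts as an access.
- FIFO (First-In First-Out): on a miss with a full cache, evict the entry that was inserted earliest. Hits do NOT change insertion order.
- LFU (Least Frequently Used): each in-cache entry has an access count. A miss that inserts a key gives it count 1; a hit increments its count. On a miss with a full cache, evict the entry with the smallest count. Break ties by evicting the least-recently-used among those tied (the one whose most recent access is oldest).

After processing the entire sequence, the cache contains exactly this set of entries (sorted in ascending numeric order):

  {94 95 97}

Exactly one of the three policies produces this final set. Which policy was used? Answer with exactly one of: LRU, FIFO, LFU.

Simulating under each policy and comparing final sets:
  LRU: final set = {40 94 97} -> differs
  FIFO: final set = {40 94 95} -> differs
  LFU: final set = {94 95 97} -> MATCHES target
Only LFU produces the target set.

Answer: LFU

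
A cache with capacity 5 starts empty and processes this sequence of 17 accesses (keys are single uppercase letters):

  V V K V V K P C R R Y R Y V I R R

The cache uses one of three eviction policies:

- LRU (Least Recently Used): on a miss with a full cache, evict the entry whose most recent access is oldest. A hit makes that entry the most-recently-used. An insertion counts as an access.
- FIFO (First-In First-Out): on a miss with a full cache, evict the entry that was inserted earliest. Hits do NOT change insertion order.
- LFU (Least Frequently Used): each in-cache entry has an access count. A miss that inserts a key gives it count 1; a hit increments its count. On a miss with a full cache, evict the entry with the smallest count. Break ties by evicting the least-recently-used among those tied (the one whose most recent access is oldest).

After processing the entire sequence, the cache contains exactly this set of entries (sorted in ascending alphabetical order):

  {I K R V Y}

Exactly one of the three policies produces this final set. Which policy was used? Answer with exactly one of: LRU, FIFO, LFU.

Simulating under each policy and comparing final sets:
  LRU: final set = {C I R V Y} -> differs
  FIFO: final set = {C I R V Y} -> differs
  LFU: final set = {I K R V Y} -> MATCHES target
Only LFU produces the target set.

Answer: LFU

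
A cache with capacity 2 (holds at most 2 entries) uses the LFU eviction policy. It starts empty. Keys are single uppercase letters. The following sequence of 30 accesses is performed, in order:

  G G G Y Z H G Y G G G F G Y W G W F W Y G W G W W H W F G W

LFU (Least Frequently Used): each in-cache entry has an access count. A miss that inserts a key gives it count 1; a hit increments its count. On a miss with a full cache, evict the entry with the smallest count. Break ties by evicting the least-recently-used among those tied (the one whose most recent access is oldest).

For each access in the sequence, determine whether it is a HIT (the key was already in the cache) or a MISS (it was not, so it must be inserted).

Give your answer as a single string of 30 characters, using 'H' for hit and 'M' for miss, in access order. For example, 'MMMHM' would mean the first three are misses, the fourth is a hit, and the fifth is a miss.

Answer: MHHMMMHMHHHMHMMHHMMMHMHHHMMMHM

Derivation:
LFU simulation (capacity=2):
  1. access G: MISS. Cache: [G(c=1)]
  2. access G: HIT, count now 2. Cache: [G(c=2)]
  3. access G: HIT, count now 3. Cache: [G(c=3)]
  4. access Y: MISS. Cache: [Y(c=1) G(c=3)]
  5. access Z: MISS, evict Y(c=1). Cache: [Z(c=1) G(c=3)]
  6. access H: MISS, evict Z(c=1). Cache: [H(c=1) G(c=3)]
  7. access G: HIT, count now 4. Cache: [H(c=1) G(c=4)]
  8. access Y: MISS, evict H(c=1). Cache: [Y(c=1) G(c=4)]
  9. access G: HIT, count now 5. Cache: [Y(c=1) G(c=5)]
  10. access G: HIT, count now 6. Cache: [Y(c=1) G(c=6)]
  11. access G: HIT, count now 7. Cache: [Y(c=1) G(c=7)]
  12. access F: MISS, evict Y(c=1). Cache: [F(c=1) G(c=7)]
  13. access G: HIT, count now 8. Cache: [F(c=1) G(c=8)]
  14. access Y: MISS, evict F(c=1). Cache: [Y(c=1) G(c=8)]
  15. access W: MISS, evict Y(c=1). Cache: [W(c=1) G(c=8)]
  16. access G: HIT, count now 9. Cache: [W(c=1) G(c=9)]
  17. access W: HIT, count now 2. Cache: [W(c=2) G(c=9)]
  18. access F: MISS, evict W(c=2). Cache: [F(c=1) G(c=9)]
  19. access W: MISS, evict F(c=1). Cache: [W(c=1) G(c=9)]
  20. access Y: MISS, evict W(c=1). Cache: [Y(c=1) G(c=9)]
  21. access G: HIT, count now 10. Cache: [Y(c=1) G(c=10)]
  22. access W: MISS, evict Y(c=1). Cache: [W(c=1) G(c=10)]
  23. access G: HIT, count now 11. Cache: [W(c=1) G(c=11)]
  24. access W: HIT, count now 2. Cache: [W(c=2) G(c=11)]
  25. access W: HIT, count now 3. Cache: [W(c=3) G(c=11)]
  26. access H: MISS, evict W(c=3). Cache: [H(c=1) G(c=11)]
  27. access W: MISS, evict H(c=1). Cache: [W(c=1) G(c=11)]
  28. access F: MISS, evict W(c=1). Cache: [F(c=1) G(c=11)]
  29. access G: HIT, count now 12. Cache: [F(c=1) G(c=12)]
  30. access W: MISS, evict F(c=1). Cache: [W(c=1) G(c=12)]
Total: 14 hits, 16 misses, 14 evictions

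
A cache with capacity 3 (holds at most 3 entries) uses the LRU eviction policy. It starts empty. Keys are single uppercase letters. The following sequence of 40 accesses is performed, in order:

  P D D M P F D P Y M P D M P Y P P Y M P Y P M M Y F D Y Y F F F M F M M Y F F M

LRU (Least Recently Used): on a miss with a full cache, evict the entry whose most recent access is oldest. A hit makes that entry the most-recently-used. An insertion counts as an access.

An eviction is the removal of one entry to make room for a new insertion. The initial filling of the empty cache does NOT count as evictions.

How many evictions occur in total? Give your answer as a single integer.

Answer: 9

Derivation:
LRU simulation (capacity=3):
  1. access P: MISS. Cache (LRU->MRU): [P]
  2. access D: MISS. Cache (LRU->MRU): [P D]
  3. access D: HIT. Cache (LRU->MRU): [P D]
  4. access M: MISS. Cache (LRU->MRU): [P D M]
  5. access P: HIT. Cache (LRU->MRU): [D M P]
  6. access F: MISS, evict D. Cache (LRU->MRU): [M P F]
  7. access D: MISS, evict M. Cache (LRU->MRU): [P F D]
  8. access P: HIT. Cache (LRU->MRU): [F D P]
  9. access Y: MISS, evict F. Cache (LRU->MRU): [D P Y]
  10. access M: MISS, evict D. Cache (LRU->MRU): [P Y M]
  11. access P: HIT. Cache (LRU->MRU): [Y M P]
  12. access D: MISS, evict Y. Cache (LRU->MRU): [M P D]
  13. access M: HIT. Cache (LRU->MRU): [P D M]
  14. access P: HIT. Cache (LRU->MRU): [D M P]
  15. access Y: MISS, evict D. Cache (LRU->MRU): [M P Y]
  16. access P: HIT. Cache (LRU->MRU): [M Y P]
  17. access P: HIT. Cache (LRU->MRU): [M Y P]
  18. access Y: HIT. Cache (LRU->MRU): [M P Y]
  19. access M: HIT. Cache (LRU->MRU): [P Y M]
  20. access P: HIT. Cache (LRU->MRU): [Y M P]
  21. access Y: HIT. Cache (LRU->MRU): [M P Y]
  22. access P: HIT. Cache (LRU->MRU): [M Y P]
  23. access M: HIT. Cache (LRU->MRU): [Y P M]
  24. access M: HIT. Cache (LRU->MRU): [Y P M]
  25. access Y: HIT. Cache (LRU->MRU): [P M Y]
  26. access F: MISS, evict P. Cache (LRU->MRU): [M Y F]
  27. access D: MISS, evict M. Cache (LRU->MRU): [Y F D]
  28. access Y: HIT. Cache (LRU->MRU): [F D Y]
  29. access Y: HIT. Cache (LRU->MRU): [F D Y]
  30. access F: HIT. Cache (LRU->MRU): [D Y F]
  31. access F: HIT. Cache (LRU->MRU): [D Y F]
  32. access F: HIT. Cache (LRU->MRU): [D Y F]
  33. access M: MISS, evict D. Cache (LRU->MRU): [Y F M]
  34. access F: HIT. Cache (LRU->MRU): [Y M F]
  35. access M: HIT. Cache (LRU->MRU): [Y F M]
  36. access M: HIT. Cache (LRU->MRU): [Y F M]
  37. access Y: HIT. Cache (LRU->MRU): [F M Y]
  38. access F: HIT. Cache (LRU->MRU): [M Y F]
  39. access F: HIT. Cache (LRU->MRU): [M Y F]
  40. access M: HIT. Cache (LRU->MRU): [Y F M]
Total: 28 hits, 12 misses, 9 evictions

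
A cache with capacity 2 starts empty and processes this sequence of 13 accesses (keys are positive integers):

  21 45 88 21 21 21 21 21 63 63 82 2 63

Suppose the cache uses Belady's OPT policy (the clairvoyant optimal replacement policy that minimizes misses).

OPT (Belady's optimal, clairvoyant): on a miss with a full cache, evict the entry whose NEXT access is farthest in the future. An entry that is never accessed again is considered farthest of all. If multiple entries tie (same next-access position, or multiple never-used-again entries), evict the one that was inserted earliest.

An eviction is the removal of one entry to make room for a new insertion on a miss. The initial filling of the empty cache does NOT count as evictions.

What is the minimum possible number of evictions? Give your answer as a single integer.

Answer: 4

Derivation:
OPT (Belady) simulation (capacity=2):
  1. access 21: MISS. Cache: [21]
  2. access 45: MISS. Cache: [21 45]
  3. access 88: MISS, evict 45 (next use: never). Cache: [21 88]
  4. access 21: HIT. Next use of 21: step 5. Cache: [21 88]
  5. access 21: HIT. Next use of 21: step 6. Cache: [21 88]
  6. access 21: HIT. Next use of 21: step 7. Cache: [21 88]
  7. access 21: HIT. Next use of 21: step 8. Cache: [21 88]
  8. access 21: HIT. Next use of 21: never. Cache: [21 88]
  9. access 63: MISS, evict 21 (next use: never). Cache: [88 63]
  10. access 63: HIT. Next use of 63: step 13. Cache: [88 63]
  11. access 82: MISS, evict 88 (next use: never). Cache: [63 82]
  12. access 2: MISS, evict 82 (next use: never). Cache: [63 2]
  13. access 63: HIT. Next use of 63: never. Cache: [63 2]
Total: 7 hits, 6 misses, 4 evictions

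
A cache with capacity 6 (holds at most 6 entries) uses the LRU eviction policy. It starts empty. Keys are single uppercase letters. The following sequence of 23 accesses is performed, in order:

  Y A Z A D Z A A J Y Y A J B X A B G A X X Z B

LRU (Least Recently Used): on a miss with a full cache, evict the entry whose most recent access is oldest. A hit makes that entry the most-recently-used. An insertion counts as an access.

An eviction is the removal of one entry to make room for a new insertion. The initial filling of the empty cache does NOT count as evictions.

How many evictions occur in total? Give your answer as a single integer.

LRU simulation (capacity=6):
  1. access Y: MISS. Cache (LRU->MRU): [Y]
  2. access A: MISS. Cache (LRU->MRU): [Y A]
  3. access Z: MISS. Cache (LRU->MRU): [Y A Z]
  4. access A: HIT. Cache (LRU->MRU): [Y Z A]
  5. access D: MISS. Cache (LRU->MRU): [Y Z A D]
  6. access Z: HIT. Cache (LRU->MRU): [Y A D Z]
  7. access A: HIT. Cache (LRU->MRU): [Y D Z A]
  8. access A: HIT. Cache (LRU->MRU): [Y D Z A]
  9. access J: MISS. Cache (LRU->MRU): [Y D Z A J]
  10. access Y: HIT. Cache (LRU->MRU): [D Z A J Y]
  11. access Y: HIT. Cache (LRU->MRU): [D Z A J Y]
  12. access A: HIT. Cache (LRU->MRU): [D Z J Y A]
  13. access J: HIT. Cache (LRU->MRU): [D Z Y A J]
  14. access B: MISS. Cache (LRU->MRU): [D Z Y A J B]
  15. access X: MISS, evict D. Cache (LRU->MRU): [Z Y A J B X]
  16. access A: HIT. Cache (LRU->MRU): [Z Y J B X A]
  17. access B: HIT. Cache (LRU->MRU): [Z Y J X A B]
  18. access G: MISS, evict Z. Cache (LRU->MRU): [Y J X A B G]
  19. access A: HIT. Cache (LRU->MRU): [Y J X B G A]
  20. access X: HIT. Cache (LRU->MRU): [Y J B G A X]
  21. access X: HIT. Cache (LRU->MRU): [Y J B G A X]
  22. access Z: MISS, evict Y. Cache (LRU->MRU): [J B G A X Z]
  23. access B: HIT. Cache (LRU->MRU): [J G A X Z B]
Total: 14 hits, 9 misses, 3 evictions

Answer: 3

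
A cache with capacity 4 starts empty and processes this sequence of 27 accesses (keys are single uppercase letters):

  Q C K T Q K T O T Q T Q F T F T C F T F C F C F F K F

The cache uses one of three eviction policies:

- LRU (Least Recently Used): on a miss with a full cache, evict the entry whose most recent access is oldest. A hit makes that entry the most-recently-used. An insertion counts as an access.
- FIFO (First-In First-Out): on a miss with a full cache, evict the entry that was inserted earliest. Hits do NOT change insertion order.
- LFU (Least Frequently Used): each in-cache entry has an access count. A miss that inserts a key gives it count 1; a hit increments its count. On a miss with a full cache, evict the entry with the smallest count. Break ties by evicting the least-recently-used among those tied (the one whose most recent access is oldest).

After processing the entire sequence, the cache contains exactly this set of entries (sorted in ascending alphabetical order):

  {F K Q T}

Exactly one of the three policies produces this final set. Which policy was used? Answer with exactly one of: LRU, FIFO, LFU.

Simulating under each policy and comparing final sets:
  LRU: final set = {C F K T} -> differs
  FIFO: final set = {C F K T} -> differs
  LFU: final set = {F K Q T} -> MATCHES target
Only LFU produces the target set.

Answer: LFU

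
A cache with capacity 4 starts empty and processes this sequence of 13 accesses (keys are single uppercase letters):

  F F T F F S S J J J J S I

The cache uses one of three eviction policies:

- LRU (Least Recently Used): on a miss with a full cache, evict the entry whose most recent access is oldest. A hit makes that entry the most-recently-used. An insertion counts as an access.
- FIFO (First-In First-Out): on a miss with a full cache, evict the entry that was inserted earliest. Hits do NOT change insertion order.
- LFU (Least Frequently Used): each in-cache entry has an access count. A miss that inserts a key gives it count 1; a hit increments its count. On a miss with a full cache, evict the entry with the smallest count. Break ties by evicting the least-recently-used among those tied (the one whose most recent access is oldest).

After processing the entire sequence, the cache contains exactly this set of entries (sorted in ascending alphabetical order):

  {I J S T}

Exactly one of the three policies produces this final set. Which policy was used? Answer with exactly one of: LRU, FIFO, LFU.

Simulating under each policy and comparing final sets:
  LRU: final set = {F I J S} -> differs
  FIFO: final set = {I J S T} -> MATCHES target
  LFU: final set = {F I J S} -> differs
Only FIFO produces the target set.

Answer: FIFO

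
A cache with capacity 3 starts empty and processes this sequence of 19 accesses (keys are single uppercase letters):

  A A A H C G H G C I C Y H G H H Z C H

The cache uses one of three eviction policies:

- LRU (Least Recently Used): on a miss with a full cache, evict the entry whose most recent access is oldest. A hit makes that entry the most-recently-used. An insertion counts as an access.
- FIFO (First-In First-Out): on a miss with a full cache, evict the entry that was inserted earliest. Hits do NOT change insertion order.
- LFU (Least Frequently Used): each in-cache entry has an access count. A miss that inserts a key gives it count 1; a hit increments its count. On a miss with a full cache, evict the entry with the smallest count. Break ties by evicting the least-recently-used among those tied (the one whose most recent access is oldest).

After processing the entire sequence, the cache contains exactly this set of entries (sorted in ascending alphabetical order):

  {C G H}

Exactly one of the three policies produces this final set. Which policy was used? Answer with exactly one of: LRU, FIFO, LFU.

Simulating under each policy and comparing final sets:
  LRU: final set = {C H Z} -> differs
  FIFO: final set = {C H Z} -> differs
  LFU: final set = {C G H} -> MATCHES target
Only LFU produces the target set.

Answer: LFU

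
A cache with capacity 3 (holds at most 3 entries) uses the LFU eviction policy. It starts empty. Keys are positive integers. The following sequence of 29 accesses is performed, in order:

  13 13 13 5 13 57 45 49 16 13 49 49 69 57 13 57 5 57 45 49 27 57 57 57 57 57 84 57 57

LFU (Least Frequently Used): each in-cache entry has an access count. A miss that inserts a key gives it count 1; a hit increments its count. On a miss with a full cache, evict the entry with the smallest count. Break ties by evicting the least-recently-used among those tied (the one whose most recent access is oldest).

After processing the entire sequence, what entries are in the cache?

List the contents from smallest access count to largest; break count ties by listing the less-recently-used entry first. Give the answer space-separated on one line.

Answer: 84 13 57

Derivation:
LFU simulation (capacity=3):
  1. access 13: MISS. Cache: [13(c=1)]
  2. access 13: HIT, count now 2. Cache: [13(c=2)]
  3. access 13: HIT, count now 3. Cache: [13(c=3)]
  4. access 5: MISS. Cache: [5(c=1) 13(c=3)]
  5. access 13: HIT, count now 4. Cache: [5(c=1) 13(c=4)]
  6. access 57: MISS. Cache: [5(c=1) 57(c=1) 13(c=4)]
  7. access 45: MISS, evict 5(c=1). Cache: [57(c=1) 45(c=1) 13(c=4)]
  8. access 49: MISS, evict 57(c=1). Cache: [45(c=1) 49(c=1) 13(c=4)]
  9. access 16: MISS, evict 45(c=1). Cache: [49(c=1) 16(c=1) 13(c=4)]
  10. access 13: HIT, count now 5. Cache: [49(c=1) 16(c=1) 13(c=5)]
  11. access 49: HIT, count now 2. Cache: [16(c=1) 49(c=2) 13(c=5)]
  12. access 49: HIT, count now 3. Cache: [16(c=1) 49(c=3) 13(c=5)]
  13. access 69: MISS, evict 16(c=1). Cache: [69(c=1) 49(c=3) 13(c=5)]
  14. access 57: MISS, evict 69(c=1). Cache: [57(c=1) 49(c=3) 13(c=5)]
  15. access 13: HIT, count now 6. Cache: [57(c=1) 49(c=3) 13(c=6)]
  16. access 57: HIT, count now 2. Cache: [57(c=2) 49(c=3) 13(c=6)]
  17. access 5: MISS, evict 57(c=2). Cache: [5(c=1) 49(c=3) 13(c=6)]
  18. access 57: MISS, evict 5(c=1). Cache: [57(c=1) 49(c=3) 13(c=6)]
  19. access 45: MISS, evict 57(c=1). Cache: [45(c=1) 49(c=3) 13(c=6)]
  20. access 49: HIT, count now 4. Cache: [45(c=1) 49(c=4) 13(c=6)]
  21. access 27: MISS, evict 45(c=1). Cache: [27(c=1) 49(c=4) 13(c=6)]
  22. access 57: MISS, evict 27(c=1). Cache: [57(c=1) 49(c=4) 13(c=6)]
  23. access 57: HIT, count now 2. Cache: [57(c=2) 49(c=4) 13(c=6)]
  24. access 57: HIT, count now 3. Cache: [57(c=3) 49(c=4) 13(c=6)]
  25. access 57: HIT, count now 4. Cache: [49(c=4) 57(c=4) 13(c=6)]
  26. access 57: HIT, count now 5. Cache: [49(c=4) 57(c=5) 13(c=6)]
  27. access 84: MISS, evict 49(c=4). Cache: [84(c=1) 57(c=5) 13(c=6)]
  28. access 57: HIT, count now 6. Cache: [84(c=1) 13(c=6) 57(c=6)]
  29. access 57: HIT, count now 7. Cache: [84(c=1) 13(c=6) 57(c=7)]
Total: 15 hits, 14 misses, 11 evictions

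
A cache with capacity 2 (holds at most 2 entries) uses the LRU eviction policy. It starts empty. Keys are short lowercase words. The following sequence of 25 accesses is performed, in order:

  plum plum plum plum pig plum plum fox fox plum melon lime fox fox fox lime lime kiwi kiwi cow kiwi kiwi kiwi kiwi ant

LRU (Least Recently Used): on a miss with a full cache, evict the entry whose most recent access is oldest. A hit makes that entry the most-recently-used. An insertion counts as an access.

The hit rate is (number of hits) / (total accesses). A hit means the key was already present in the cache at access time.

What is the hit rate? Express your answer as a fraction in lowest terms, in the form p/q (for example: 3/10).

Answer: 16/25

Derivation:
LRU simulation (capacity=2):
  1. access plum: MISS. Cache (LRU->MRU): [plum]
  2. access plum: HIT. Cache (LRU->MRU): [plum]
  3. access plum: HIT. Cache (LRU->MRU): [plum]
  4. access plum: HIT. Cache (LRU->MRU): [plum]
  5. access pig: MISS. Cache (LRU->MRU): [plum pig]
  6. access plum: HIT. Cache (LRU->MRU): [pig plum]
  7. access plum: HIT. Cache (LRU->MRU): [pig plum]
  8. access fox: MISS, evict pig. Cache (LRU->MRU): [plum fox]
  9. access fox: HIT. Cache (LRU->MRU): [plum fox]
  10. access plum: HIT. Cache (LRU->MRU): [fox plum]
  11. access melon: MISS, evict fox. Cache (LRU->MRU): [plum melon]
  12. access lime: MISS, evict plum. Cache (LRU->MRU): [melon lime]
  13. access fox: MISS, evict melon. Cache (LRU->MRU): [lime fox]
  14. access fox: HIT. Cache (LRU->MRU): [lime fox]
  15. access fox: HIT. Cache (LRU->MRU): [lime fox]
  16. access lime: HIT. Cache (LRU->MRU): [fox lime]
  17. access lime: HIT. Cache (LRU->MRU): [fox lime]
  18. access kiwi: MISS, evict fox. Cache (LRU->MRU): [lime kiwi]
  19. access kiwi: HIT. Cache (LRU->MRU): [lime kiwi]
  20. access cow: MISS, evict lime. Cache (LRU->MRU): [kiwi cow]
  21. access kiwi: HIT. Cache (LRU->MRU): [cow kiwi]
  22. access kiwi: HIT. Cache (LRU->MRU): [cow kiwi]
  23. access kiwi: HIT. Cache (LRU->MRU): [cow kiwi]
  24. access kiwi: HIT. Cache (LRU->MRU): [cow kiwi]
  25. access ant: MISS, evict cow. Cache (LRU->MRU): [kiwi ant]
Total: 16 hits, 9 misses, 7 evictions

Hit rate = 16/25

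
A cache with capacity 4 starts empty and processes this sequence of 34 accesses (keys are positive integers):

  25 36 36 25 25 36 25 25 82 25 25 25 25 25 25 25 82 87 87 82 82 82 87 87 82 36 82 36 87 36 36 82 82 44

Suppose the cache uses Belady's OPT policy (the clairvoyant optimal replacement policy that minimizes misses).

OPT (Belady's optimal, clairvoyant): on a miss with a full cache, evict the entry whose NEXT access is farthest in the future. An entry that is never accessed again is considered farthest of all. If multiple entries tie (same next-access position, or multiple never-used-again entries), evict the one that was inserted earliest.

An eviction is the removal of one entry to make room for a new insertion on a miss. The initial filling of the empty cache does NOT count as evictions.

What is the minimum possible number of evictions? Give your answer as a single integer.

Answer: 1

Derivation:
OPT (Belady) simulation (capacity=4):
  1. access 25: MISS. Cache: [25]
  2. access 36: MISS. Cache: [25 36]
  3. access 36: HIT. Next use of 36: step 6. Cache: [25 36]
  4. access 25: HIT. Next use of 25: step 5. Cache: [25 36]
  5. access 25: HIT. Next use of 25: step 7. Cache: [25 36]
  6. access 36: HIT. Next use of 36: step 26. Cache: [25 36]
  7. access 25: HIT. Next use of 25: step 8. Cache: [25 36]
  8. access 25: HIT. Next use of 25: step 10. Cache: [25 36]
  9. access 82: MISS. Cache: [25 36 82]
  10. access 25: HIT. Next use of 25: step 11. Cache: [25 36 82]
  11. access 25: HIT. Next use of 25: step 12. Cache: [25 36 82]
  12. access 25: HIT. Next use of 25: step 13. Cache: [25 36 82]
  13. access 25: HIT. Next use of 25: step 14. Cache: [25 36 82]
  14. access 25: HIT. Next use of 25: step 15. Cache: [25 36 82]
  15. access 25: HIT. Next use of 25: step 16. Cache: [25 36 82]
  16. access 25: HIT. Next use of 25: never. Cache: [25 36 82]
  17. access 82: HIT. Next use of 82: step 20. Cache: [25 36 82]
  18. access 87: MISS. Cache: [25 36 82 87]
  19. access 87: HIT. Next use of 87: step 23. Cache: [25 36 82 87]
  20. access 82: HIT. Next use of 82: step 21. Cache: [25 36 82 87]
  21. access 82: HIT. Next use of 82: step 22. Cache: [25 36 82 87]
  22. access 82: HIT. Next use of 82: step 25. Cache: [25 36 82 87]
  23. access 87: HIT. Next use of 87: step 24. Cache: [25 36 82 87]
  24. access 87: HIT. Next use of 87: step 29. Cache: [25 36 82 87]
  25. access 82: HIT. Next use of 82: step 27. Cache: [25 36 82 87]
  26. access 36: HIT. Next use of 36: step 28. Cache: [25 36 82 87]
  27. access 82: HIT. Next use of 82: step 32. Cache: [25 36 82 87]
  28. access 36: HIT. Next use of 36: step 30. Cache: [25 36 82 87]
  29. access 87: HIT. Next use of 87: never. Cache: [25 36 82 87]
  30. access 36: HIT. Next use of 36: step 31. Cache: [25 36 82 87]
  31. access 36: HIT. Next use of 36: never. Cache: [25 36 82 87]
  32. access 82: HIT. Next use of 82: step 33. Cache: [25 36 82 87]
  33. access 82: HIT. Next use of 82: never. Cache: [25 36 82 87]
  34. access 44: MISS, evict 25 (next use: never). Cache: [36 82 87 44]
Total: 29 hits, 5 misses, 1 evictions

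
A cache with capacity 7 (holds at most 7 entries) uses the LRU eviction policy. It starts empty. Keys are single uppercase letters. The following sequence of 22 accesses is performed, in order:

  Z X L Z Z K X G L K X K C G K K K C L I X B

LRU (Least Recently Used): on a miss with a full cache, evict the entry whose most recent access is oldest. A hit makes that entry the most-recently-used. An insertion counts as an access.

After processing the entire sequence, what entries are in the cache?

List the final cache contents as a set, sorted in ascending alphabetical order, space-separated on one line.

LRU simulation (capacity=7):
  1. access Z: MISS. Cache (LRU->MRU): [Z]
  2. access X: MISS. Cache (LRU->MRU): [Z X]
  3. access L: MISS. Cache (LRU->MRU): [Z X L]
  4. access Z: HIT. Cache (LRU->MRU): [X L Z]
  5. access Z: HIT. Cache (LRU->MRU): [X L Z]
  6. access K: MISS. Cache (LRU->MRU): [X L Z K]
  7. access X: HIT. Cache (LRU->MRU): [L Z K X]
  8. access G: MISS. Cache (LRU->MRU): [L Z K X G]
  9. access L: HIT. Cache (LRU->MRU): [Z K X G L]
  10. access K: HIT. Cache (LRU->MRU): [Z X G L K]
  11. access X: HIT. Cache (LRU->MRU): [Z G L K X]
  12. access K: HIT. Cache (LRU->MRU): [Z G L X K]
  13. access C: MISS. Cache (LRU->MRU): [Z G L X K C]
  14. access G: HIT. Cache (LRU->MRU): [Z L X K C G]
  15. access K: HIT. Cache (LRU->MRU): [Z L X C G K]
  16. access K: HIT. Cache (LRU->MRU): [Z L X C G K]
  17. access K: HIT. Cache (LRU->MRU): [Z L X C G K]
  18. access C: HIT. Cache (LRU->MRU): [Z L X G K C]
  19. access L: HIT. Cache (LRU->MRU): [Z X G K C L]
  20. access I: MISS. Cache (LRU->MRU): [Z X G K C L I]
  21. access X: HIT. Cache (LRU->MRU): [Z G K C L I X]
  22. access B: MISS, evict Z. Cache (LRU->MRU): [G K C L I X B]
Total: 14 hits, 8 misses, 1 evictions

Answer: B C G I K L X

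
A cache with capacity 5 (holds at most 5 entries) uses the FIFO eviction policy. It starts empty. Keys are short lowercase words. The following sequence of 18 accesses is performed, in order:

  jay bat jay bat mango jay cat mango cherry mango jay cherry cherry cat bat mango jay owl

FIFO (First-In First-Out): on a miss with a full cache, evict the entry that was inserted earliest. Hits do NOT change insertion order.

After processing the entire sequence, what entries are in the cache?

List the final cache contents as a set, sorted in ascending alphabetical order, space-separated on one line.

FIFO simulation (capacity=5):
  1. access jay: MISS. Cache (old->new): [jay]
  2. access bat: MISS. Cache (old->new): [jay bat]
  3. access jay: HIT. Cache (old->new): [jay bat]
  4. access bat: HIT. Cache (old->new): [jay bat]
  5. access mango: MISS. Cache (old->new): [jay bat mango]
  6. access jay: HIT. Cache (old->new): [jay bat mango]
  7. access cat: MISS. Cache (old->new): [jay bat mango cat]
  8. access mango: HIT. Cache (old->new): [jay bat mango cat]
  9. access cherry: MISS. Cache (old->new): [jay bat mango cat cherry]
  10. access mango: HIT. Cache (old->new): [jay bat mango cat cherry]
  11. access jay: HIT. Cache (old->new): [jay bat mango cat cherry]
  12. access cherry: HIT. Cache (old->new): [jay bat mango cat cherry]
  13. access cherry: HIT. Cache (old->new): [jay bat mango cat cherry]
  14. access cat: HIT. Cache (old->new): [jay bat mango cat cherry]
  15. access bat: HIT. Cache (old->new): [jay bat mango cat cherry]
  16. access mango: HIT. Cache (old->new): [jay bat mango cat cherry]
  17. access jay: HIT. Cache (old->new): [jay bat mango cat cherry]
  18. access owl: MISS, evict jay. Cache (old->new): [bat mango cat cherry owl]
Total: 12 hits, 6 misses, 1 evictions

Answer: bat cat cherry mango owl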